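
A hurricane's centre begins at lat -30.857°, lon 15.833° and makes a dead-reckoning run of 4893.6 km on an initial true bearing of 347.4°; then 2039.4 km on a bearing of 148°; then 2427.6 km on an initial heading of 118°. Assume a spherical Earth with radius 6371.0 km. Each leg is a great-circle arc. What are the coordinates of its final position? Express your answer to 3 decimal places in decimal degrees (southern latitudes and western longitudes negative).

latitude -13.208°, longitude 36.235°

Apply the spherical direct solution leg by leg, carrying full precision between legs.
Leg 1: from (-30.857°, 15.833°), δ = 4893.6/6371 = 0.768105 rad, θ = 347.4° → φ = 12.308°, λ = 6.909°.
Leg 2: from (12.308°, 6.909°), δ = 2039.4/6371 = 0.320107 rad, θ = 148° → φ = -3.346°, λ = 16.524°.
Leg 3: from (-3.346°, 16.524°), δ = 2427.6/6371 = 0.381039 rad, θ = 118° → φ = -13.208°, λ = 36.235°.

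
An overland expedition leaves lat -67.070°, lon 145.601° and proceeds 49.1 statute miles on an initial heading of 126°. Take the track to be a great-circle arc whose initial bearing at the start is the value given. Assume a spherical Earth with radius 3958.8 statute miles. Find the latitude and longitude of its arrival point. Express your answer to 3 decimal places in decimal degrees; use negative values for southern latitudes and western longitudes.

Central angle δ = d/R = 0.012403 rad.
Converting: φ₁ = -1.170592 rad, θ = 2.199115 rad.
Destination latitude: φ₂ = arcsin( sin φ₁ cos δ + cos φ₁ sin δ cos θ ) = arcsin(-0.923751) = -67.481°.
Δλ = atan2( sin θ sin δ cos φ₁ , cos δ − sin φ₁ sin φ₂ ) = atan2(0.003909, 0.149166) = 0.026201 rad = 1.501°.
λ₂ = λ₁ + Δλ = 147.102°.

latitude -67.481°, longitude 147.102°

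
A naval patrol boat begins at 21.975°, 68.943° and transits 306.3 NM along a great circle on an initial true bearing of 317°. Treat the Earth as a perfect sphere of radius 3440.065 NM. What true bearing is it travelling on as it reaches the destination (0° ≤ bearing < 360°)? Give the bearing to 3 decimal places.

Angular distance δ = d/R = 306.3 / 3440.065 = 0.089039 rad.
Start latitude φ₁ = 0.383536 rad; initial bearing θ = 5.532694 rad.
sin φ₂ = sin φ₁ cos δ + cos φ₁ sin δ cos θ = (0.374202)(0.996039) + (0.927347)(0.088921)(0.731354) = 0.433028
φ₂ = asin(0.433028) = 0.447849 rad = 25.660°.
Δλ = atan2( sin θ sin δ cos φ₁ , cos δ − sin φ₁ sin φ₂ ) = atan2(-0.056238, 0.833999) = -0.067330 rad = -3.858°.
λ₂ = 68.943° + -3.858° = 65.085°.
The forward bearing on arrival equals the back-azimuth from the destination plus 180°.
Back-azimuth from P₂ (25.660°, 65.085°) to P₁ (21.975°, 68.943°), with Δλ' = λ₁ − λ₂ = 3.858°: atan2( sin Δλ' cos φ₁ , cos φ₂ sin φ₁ − sin φ₂ cos φ₁ cos Δλ' ) = 135.441°.
Final bearing = (135.441° + 180°) mod 360° = 315.441°.

final bearing 315.441°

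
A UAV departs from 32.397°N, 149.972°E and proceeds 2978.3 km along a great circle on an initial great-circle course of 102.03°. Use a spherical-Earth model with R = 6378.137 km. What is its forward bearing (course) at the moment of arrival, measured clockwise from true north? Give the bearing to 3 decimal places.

Central angle δ = d/R = 0.466955 rad.
Converting: φ₁ = 0.565434 rad, θ = 1.780759 rad.
Destination latitude: φ₂ = arcsin( sin φ₁ cos δ + cos φ₁ sin δ cos θ ) = arcsin(0.399201) = 23.528°.
For the longitude increment, Δλ = atan2( sin θ sin δ cos φ₁, cos δ − sin φ₁ sin φ₂ ) = atan2(0.371755, 0.679058) = 28.699°.
λ₂ = 149.972° + 28.699° = 178.671°.
The forward bearing on arrival equals the back-azimuth from the destination plus 180°.
Back-azimuth from P₂ (23.528°, 178.671°) to P₁ (32.397°, 149.972°), with Δλ' = λ₁ − λ₂ = -28.699°: atan2( sin Δλ' cos φ₁ , cos φ₂ sin φ₁ − sin φ₂ cos φ₁ cos Δλ' ) = 295.751°.
Final bearing = (295.751° + 180°) mod 360° = 115.751°.

final bearing 115.751°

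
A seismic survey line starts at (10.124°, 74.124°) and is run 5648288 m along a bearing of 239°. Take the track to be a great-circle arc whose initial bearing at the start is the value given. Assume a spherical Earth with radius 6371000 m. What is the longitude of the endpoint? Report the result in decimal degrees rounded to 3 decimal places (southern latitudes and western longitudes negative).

The arc subtends δ = 5648288/6371000 = 0.886562 rad at the centre.
Start latitude φ₁ = 0.176697 rad; initial bearing θ = 4.171337 rad.
Applying the spherical law of cosines for sides, sin φ₂ = sin φ₁ cos δ + cos φ₁ sin δ cos θ = -0.281784, so φ₂ = -16.367°.
For the longitude increment, Δλ = atan2( sin θ sin δ cos φ₁, cos δ − sin φ₁ sin φ₂ ) = atan2(-0.653880, 0.681611) = -43.810°.
Hence λ₂ = 74.124° + -43.810° = 30.314°.

longitude 30.314°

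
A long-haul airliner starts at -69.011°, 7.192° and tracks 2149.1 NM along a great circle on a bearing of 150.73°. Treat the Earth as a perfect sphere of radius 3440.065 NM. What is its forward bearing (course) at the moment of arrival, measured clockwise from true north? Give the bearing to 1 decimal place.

final bearing 30.9°

Angular distance δ = d/R = 2149.1 / 3440.065 = 0.624727 rad.
With φ₁ = -69.011° = -1.204469 rad and θ = 150.73° = 2.630735 rad:
Destination latitude: φ₂ = arcsin( sin φ₁ cos δ + cos φ₁ sin δ cos θ ) = arcsin(-0.940053) = -70.060°.
For the longitude increment, Δλ = atan2( sin θ sin δ cos φ₁, cos δ − sin φ₁ sin φ₂ ) = atan2(0.102428, -0.066557) = 123.015°.
λ₂ = λ₁ + Δλ = 130.207°.
The forward bearing on arrival equals the back-azimuth from the destination plus 180°.
Back-azimuth from P₂ (-70.1°, 130.2°) to P₁ (-69.0°, 7.2°), with Δλ' = λ₁ − λ₂ = -123.0°: atan2( sin Δλ' cos φ₁ , cos φ₂ sin φ₁ − sin φ₂ cos φ₁ cos Δλ' ) = 210.9°.
Final bearing = (210.9° + 180°) mod 360° = 30.9°.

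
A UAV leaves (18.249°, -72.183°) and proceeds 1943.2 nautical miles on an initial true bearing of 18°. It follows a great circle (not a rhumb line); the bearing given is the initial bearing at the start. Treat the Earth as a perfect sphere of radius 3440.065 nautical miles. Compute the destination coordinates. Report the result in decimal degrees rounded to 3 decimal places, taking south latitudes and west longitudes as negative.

The arc subtends δ = 1943.2/3440.065 = 0.564873 rad at the centre.
Start latitude φ₁ = 0.318505 rad; initial bearing θ = 0.314159 rad.
sin φ₂ = sin φ₁ cos δ + cos φ₁ sin δ cos θ = (0.313147)(0.844657) + (0.949705)(0.535309)(0.951057) = 0.748005
φ₂ = asin(0.748005) = 0.845051 rad = 48.418°.
Then Δλ = atan2(0.157100, 0.610421) = 0.251896 rad, from sin θ sin δ cos φ₁ over cos δ − sin φ₁ sin φ₂.
λ₂ = λ₁ + Δλ = -57.750°.

latitude 48.418°, longitude -57.750°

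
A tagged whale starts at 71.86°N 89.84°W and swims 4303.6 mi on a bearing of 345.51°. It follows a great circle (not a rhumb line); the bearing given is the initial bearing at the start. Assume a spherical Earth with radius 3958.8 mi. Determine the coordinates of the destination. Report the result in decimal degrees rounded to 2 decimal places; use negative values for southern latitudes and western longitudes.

The arc subtends δ = 4303.6/3958.8 = 1.087097 rad at the centre.
Converting: φ₁ = 1.254194 rad, θ = 6.030287 rad.
Destination latitude: φ₂ = arcsin( sin φ₁ cos δ + cos φ₁ sin δ cos θ ) = arcsin(0.708799) = 45.14°.
For the longitude increment, Δλ = atan2( sin θ sin δ cos φ₁, cos δ − sin φ₁ sin φ₂ ) = atan2(-0.068964, -0.208514) = -161.70°.
λ₂ = -89.84° + -161.70° = -251.54°, normalized to (−180°, 180°] → 108.46°.

latitude 45.14°, longitude 108.46°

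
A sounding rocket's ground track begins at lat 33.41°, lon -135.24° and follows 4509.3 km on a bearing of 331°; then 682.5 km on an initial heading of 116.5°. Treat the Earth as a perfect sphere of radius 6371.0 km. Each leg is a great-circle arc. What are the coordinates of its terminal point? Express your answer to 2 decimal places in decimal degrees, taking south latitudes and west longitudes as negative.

Apply the spherical direct solution leg by leg, carrying full precision between legs.
Leg 1: from (33.41°, -135.24°), δ = 4509.3/6371 = 0.707785 rad, θ = 331° → φ = 63.26°, λ = -179.71°.
Leg 2: from (63.26°, -179.71°), δ = 682.5/6371 = 0.107126 rad, θ = 116.5° → φ = 60.05°, λ = -168.66°.

latitude 60.05°, longitude -168.66°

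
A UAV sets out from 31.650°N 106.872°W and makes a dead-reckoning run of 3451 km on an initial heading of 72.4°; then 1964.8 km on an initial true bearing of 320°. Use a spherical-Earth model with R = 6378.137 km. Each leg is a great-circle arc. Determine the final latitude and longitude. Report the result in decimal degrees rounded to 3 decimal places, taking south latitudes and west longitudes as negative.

Apply the spherical direct solution leg by leg, carrying full precision between legs.
Leg 1: from (31.650°, -106.872°), δ = 3451/6378.137 = 0.541067 rad, θ = 72.4° → φ = 35.616°, λ = -69.722°.
Leg 2: from (35.616°, -69.722°), δ = 1964.8/6378.137 = 0.308052 rad, θ = 320° → φ = 48.052°, λ = -86.673°.

latitude 48.052°, longitude -86.673°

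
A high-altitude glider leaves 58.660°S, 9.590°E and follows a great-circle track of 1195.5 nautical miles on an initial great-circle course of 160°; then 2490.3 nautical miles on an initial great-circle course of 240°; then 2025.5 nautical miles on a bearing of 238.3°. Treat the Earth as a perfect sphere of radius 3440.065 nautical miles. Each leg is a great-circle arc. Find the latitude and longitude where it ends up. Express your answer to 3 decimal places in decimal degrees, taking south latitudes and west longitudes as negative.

latitude -57.531°, longitude -127.171°

Apply the spherical direct solution leg by leg, carrying full precision between legs.
Leg 1: from (-58.660°, 9.590°), δ = 1195.5/3440.065 = 0.347523 rad, θ = 160° → φ = -75.811°, λ = 37.961°.
Leg 2: from (-75.811°, 37.961°), δ = 2490.3/3440.065 = 0.723911 rad, θ = 240° → φ = -53.856°, λ = -65.510°.
Leg 3: from (-53.856°, -65.510°), δ = 2025.5/3440.065 = 0.588797 rad, θ = 238.3° → φ = -57.531°, λ = -127.171°.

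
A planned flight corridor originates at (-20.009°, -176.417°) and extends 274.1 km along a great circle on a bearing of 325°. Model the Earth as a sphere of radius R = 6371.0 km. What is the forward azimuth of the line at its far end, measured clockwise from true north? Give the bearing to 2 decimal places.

δ = 274.1/6371 = 0.043023 rad (2.4650°).
Start latitude φ₁ = -0.349223 rad; initial bearing θ = 5.672320 rad.
sin φ₂ = sin φ₁ cos δ + cos φ₁ sin δ cos θ = (-0.342168)(0.999075) + (0.939639)(0.043010)(0.819152) = -0.308746
φ₂ = asin(-0.308746) = -0.313875 rad = -17.984°.
For the longitude increment, Δλ = atan2( sin θ sin δ cos φ₁, cos δ − sin φ₁ sin φ₂ ) = atan2(-0.023180, 0.893432) = -1.486°.
Hence λ₂ = -176.417° + -1.486° = -177.903°.
The forward bearing on arrival equals the back-azimuth from the destination plus 180°.
Back-azimuth from P₂ (-17.98°, -177.90°) to P₁ (-20.01°, -176.42°), with Δλ' = λ₁ − λ₂ = 1.49°: atan2( sin Δλ' cos φ₁ , cos φ₂ sin φ₁ − sin φ₂ cos φ₁ cos Δλ' ) = 145.48°.
Final bearing = (145.48° + 180°) mod 360° = 325.48°.

final bearing 325.48°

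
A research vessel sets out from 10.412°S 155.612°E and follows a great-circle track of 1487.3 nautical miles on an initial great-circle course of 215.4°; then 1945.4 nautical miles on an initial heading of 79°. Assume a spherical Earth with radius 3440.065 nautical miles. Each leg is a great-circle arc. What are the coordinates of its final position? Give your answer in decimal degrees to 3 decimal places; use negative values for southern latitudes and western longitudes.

Apply the spherical direct solution leg by leg, carrying full precision between legs.
Leg 1: from (-10.412°, 155.612°), δ = 1487.3/3440.065 = 0.432346 rad, θ = 215.4° → φ = -30.001°, λ = 139.336°.
Leg 2: from (-30.001°, 139.336°), δ = 1945.4/3440.065 = 0.565513 rad, θ = 79° → φ = -19.489°, λ = 173.251°.

latitude -19.489°, longitude 173.251°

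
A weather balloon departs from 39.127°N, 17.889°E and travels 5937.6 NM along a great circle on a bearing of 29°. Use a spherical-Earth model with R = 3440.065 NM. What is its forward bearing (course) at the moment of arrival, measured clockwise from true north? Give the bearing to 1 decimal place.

Central angle δ = d/R = 1.726014 rad.
Start latitude φ₁ = 0.682895 rad; initial bearing θ = 0.506145 rad.
Destination latitude: φ₂ = arcsin( sin φ₁ cos δ + cos φ₁ sin δ cos θ ) = arcsin(0.572773) = 34.944°.
Then Δλ = atan2(0.371569, -0.516038) = 2.517542 rad, from sin θ sin δ cos φ₁ over cos δ − sin φ₁ sin φ₂.
λ₂ = 17.889° + 144.245° = 162.134°.
The forward bearing on arrival equals the back-azimuth from the destination plus 180°.
Back-azimuth from P₂ (34.9°, 162.1°) to P₁ (39.1°, 17.9°), with Δλ' = λ₁ − λ₂ = -144.2°: atan2( sin Δλ' cos φ₁ , cos φ₂ sin φ₁ − sin φ₂ cos φ₁ cos Δλ' ) = 332.7°.
Final bearing = (332.7° + 180°) mod 360° = 152.7°.

final bearing 152.7°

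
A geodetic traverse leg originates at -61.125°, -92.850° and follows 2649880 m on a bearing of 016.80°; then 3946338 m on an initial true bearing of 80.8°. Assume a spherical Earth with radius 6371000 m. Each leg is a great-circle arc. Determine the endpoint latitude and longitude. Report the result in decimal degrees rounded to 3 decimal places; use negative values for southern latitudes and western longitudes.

Apply the spherical direct solution leg by leg, carrying full precision between legs.
Leg 1: from (-61.125°, -92.850°), δ = 2649880/6371000 = 0.415928 rad, θ = 16.8° → φ = -37.896°, λ = -84.340°.
Leg 2: from (-37.896°, -84.340°), δ = 3946338/6371000 = 0.619422 rad, θ = 80.8° → φ = -25.269°, λ = -45.013°.

latitude -25.269°, longitude -45.013°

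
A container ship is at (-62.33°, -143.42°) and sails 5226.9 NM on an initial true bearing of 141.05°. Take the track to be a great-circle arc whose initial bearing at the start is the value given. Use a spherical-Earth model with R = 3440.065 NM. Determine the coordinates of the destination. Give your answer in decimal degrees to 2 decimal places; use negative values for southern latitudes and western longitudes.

Angular distance δ = d/R = 5226.9 / 3440.065 = 1.519419 rad.
Start latitude φ₁ = -1.087864 rad; initial bearing θ = 2.461787 rad.
Applying the spherical law of cosines for sides, sin φ₂ = sin φ₁ cos δ + cos φ₁ sin δ cos θ = -0.406150, so φ₂ = -23.96°.
Then Δλ = atan2(0.291543, -0.308346) = 2.384199 rad, from sin θ sin δ cos φ₁ over cos δ − sin φ₁ sin φ₂.
Hence λ₂ = -143.42° + 136.60° = -6.82°.

latitude -23.96°, longitude -6.82°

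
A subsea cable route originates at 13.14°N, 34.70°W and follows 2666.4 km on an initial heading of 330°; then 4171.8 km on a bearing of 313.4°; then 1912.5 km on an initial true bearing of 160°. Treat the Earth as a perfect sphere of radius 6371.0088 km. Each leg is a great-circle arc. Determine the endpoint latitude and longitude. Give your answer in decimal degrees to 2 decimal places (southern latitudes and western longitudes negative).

latitude 35.38°, longitude -87.36°

Apply the spherical direct solution leg by leg, carrying full precision between legs.
Leg 1: from (13.14°, -34.70°), δ = 2666.4/6371.0088 = 0.418521 rad, θ = 330° → φ = 33.40°, λ = -48.79°.
Leg 2: from (33.40°, -48.79°), δ = 4171.8/6371.0088 = 0.654810 rad, θ = 313.4° → φ = 51.81°, λ = -94.48°.
Leg 3: from (51.81°, -94.48°), δ = 1912.5/6371.0088 = 0.300188 rad, θ = 160° → φ = 35.38°, λ = -87.36°.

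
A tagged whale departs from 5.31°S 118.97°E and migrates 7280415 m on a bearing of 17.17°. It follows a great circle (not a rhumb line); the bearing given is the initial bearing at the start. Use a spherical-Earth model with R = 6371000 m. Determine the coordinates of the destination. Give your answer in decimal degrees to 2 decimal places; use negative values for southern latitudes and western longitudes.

The arc subtends δ = 7280415/6371000 = 1.142743 rad at the centre.
With φ₁ = -5.31° = -0.092677 rad and θ = 17.17° = 0.299673 rad:
Applying the spherical law of cosines for sides, sin φ₂ = sin φ₁ cos δ + cos φ₁ sin δ cos θ = 0.827084, so φ₂ = 55.80°.
Δλ = atan2( sin θ sin δ cos φ₁ , cos δ − sin φ₁ sin φ₂ ) = atan2(0.267420, 0.491643) = 0.498173 rad = 28.54°.
Hence λ₂ = 118.97° + 28.54° = 147.51°.

latitude 55.80°, longitude 147.51°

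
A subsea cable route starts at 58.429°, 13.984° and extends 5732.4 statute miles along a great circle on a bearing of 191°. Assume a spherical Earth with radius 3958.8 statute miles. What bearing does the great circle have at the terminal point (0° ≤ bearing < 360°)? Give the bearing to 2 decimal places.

Central angle δ = d/R = 1.448015 rad.
With φ₁ = 58.429° = 1.019778 rad and θ = 191° = 3.333579 rad:
sin φ₂ = sin φ₁ cos δ + cos φ₁ sin δ cos θ = (0.851992)(0.122474) + (0.523555)(0.992472)(-0.981627) = -0.405720
φ₂ = asin(-0.405720) = -0.417767 rad = -23.936°.
Then Δλ = atan2(-0.099147, 0.468144) = -0.208703 rad, from sin θ sin δ cos φ₁ over cos δ − sin φ₁ sin φ₂.
Hence λ₂ = 13.984° + -11.958° = 2.026°.
The forward bearing on arrival equals the back-azimuth from the destination plus 180°.
Back-azimuth from P₂ (-23.94°, 2.03°) to P₁ (58.43°, 13.98°), with Δλ' = λ₁ − λ₂ = 11.96°: atan2( sin Δλ' cos φ₁ , cos φ₂ sin φ₁ − sin φ₂ cos φ₁ cos Δλ' ) = 6.27°.
Final bearing = (6.27° + 180°) mod 360° = 186.27°.

final bearing 186.27°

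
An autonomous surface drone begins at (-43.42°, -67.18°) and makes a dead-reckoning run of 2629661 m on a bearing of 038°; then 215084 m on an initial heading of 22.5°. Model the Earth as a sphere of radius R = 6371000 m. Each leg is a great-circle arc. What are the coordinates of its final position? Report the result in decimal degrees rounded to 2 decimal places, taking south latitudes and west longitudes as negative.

Apply the spherical direct solution leg by leg, carrying full precision between legs.
Leg 1: from (-43.42°, -67.18°), δ = 2629661/6371000 = 0.412755 rad, θ = 38° → φ = -23.58°, λ = -51.55°.
Leg 2: from (-23.58°, -51.55°), δ = 215084/6371000 = 0.033760 rad, θ = 22.5° → φ = -21.79°, λ = -50.75°.

latitude -21.79°, longitude -50.75°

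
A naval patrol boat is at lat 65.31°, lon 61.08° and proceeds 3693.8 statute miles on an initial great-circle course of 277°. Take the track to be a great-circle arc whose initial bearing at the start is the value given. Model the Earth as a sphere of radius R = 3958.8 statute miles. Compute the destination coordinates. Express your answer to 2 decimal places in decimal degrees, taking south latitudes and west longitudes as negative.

latitude 35.58°, longitude -17.59°

δ = 3693.8/3958.8 = 0.933061 rad (53.4604°).
Start latitude φ₁ = 1.139875 rad; initial bearing θ = 4.834562 rad.
sin φ₂ = sin φ₁ cos δ + cos φ₁ sin δ cos θ = (0.908581)(0.595378) + (0.417709)(0.803446)(0.121869) = 0.581849
φ₂ = asin(0.581849) = 0.621000 rad = 35.58°.
Then Δλ = atan2(-0.333105, 0.066721) = -1.373113 rad, from sin θ sin δ cos φ₁ over cos δ − sin φ₁ sin φ₂.
Hence λ₂ = 61.08° + -78.67° = -17.59°.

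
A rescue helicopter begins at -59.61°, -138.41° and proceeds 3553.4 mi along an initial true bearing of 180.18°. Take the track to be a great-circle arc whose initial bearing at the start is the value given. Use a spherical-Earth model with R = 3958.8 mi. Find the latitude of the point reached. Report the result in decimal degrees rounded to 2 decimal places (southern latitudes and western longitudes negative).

Angular distance δ = d/R = 3553.4 / 3958.8 = 0.897595 rad.
Converting: φ₁ = -1.040391 rad, θ = 3.144734 rad.
Destination latitude: φ₂ = arcsin( sin φ₁ cos δ + cos φ₁ sin δ cos θ ) = arcsin(-0.933338) = -68.96°.
Δλ = atan2( sin θ sin δ cos φ₁ , cos δ − sin φ₁ sin φ₂ ) = atan2(-0.001243, -0.181607) = -3.134751 rad = -179.61°.
λ₂ = -138.41° + -179.61° = -318.02°, normalized to (−180°, 180°] → 41.98°.

latitude -68.96°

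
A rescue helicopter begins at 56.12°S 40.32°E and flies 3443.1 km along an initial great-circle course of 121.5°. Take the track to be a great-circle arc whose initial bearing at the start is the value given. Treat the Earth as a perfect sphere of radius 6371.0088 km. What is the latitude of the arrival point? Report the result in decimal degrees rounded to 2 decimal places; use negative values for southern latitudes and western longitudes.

latitude -59.51°

The arc subtends δ = 3443.1/6371.0088 = 0.540432 rad at the centre.
Start latitude φ₁ = -0.979479 rad; initial bearing θ = 2.120575 rad.
sin φ₂ = sin φ₁ cos δ + cos φ₁ sin δ cos θ = (-0.830207)(0.857486) + (0.557455)(0.514507)(-0.522499) = -0.861751
φ₂ = asin(-0.861751) = -1.038712 rad = -59.51°.
Δλ = atan2( sin θ sin δ cos φ₁ , cos δ − sin φ₁ sin φ₂ ) = atan2(0.244550, 0.142054) = 1.044553 rad = 59.85°.
λ₂ = λ₁ + Δλ = 100.17°.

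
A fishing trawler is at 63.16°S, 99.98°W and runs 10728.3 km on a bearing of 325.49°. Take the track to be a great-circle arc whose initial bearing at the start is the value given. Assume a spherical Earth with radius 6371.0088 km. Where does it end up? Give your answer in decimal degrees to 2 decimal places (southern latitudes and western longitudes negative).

latitude 28.06°, longitude -139.62°

δ = 10728.3/6371.0088 = 1.683925 rad (96.4818°).
With φ₁ = -63.16° = -1.102350 rad and θ = 325.49° = 5.680872 rad:
Applying the spherical law of cosines for sides, sin φ₂ = sin φ₁ cos δ + cos φ₁ sin δ cos θ = 0.470397, so φ₂ = 28.06°.
Then Δλ = atan2(-0.254163, 0.306834) = -0.691784 rad, from sin θ sin δ cos φ₁ over cos δ − sin φ₁ sin φ₂.
λ₂ = λ₁ + Δλ = -139.62°.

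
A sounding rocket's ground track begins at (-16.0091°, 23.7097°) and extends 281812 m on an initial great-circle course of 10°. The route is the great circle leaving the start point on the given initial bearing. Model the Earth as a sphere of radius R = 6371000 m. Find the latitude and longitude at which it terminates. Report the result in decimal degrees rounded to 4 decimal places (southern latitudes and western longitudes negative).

Central angle δ = d/R = 0.044234 rad.
Start latitude φ₁ = -0.279412 rad; initial bearing θ = 0.174533 rad.
Destination latitude: φ₂ = arcsin( sin φ₁ cos δ + cos φ₁ sin δ cos θ ) = arcsin(-0.233662) = -13.5128°.
Δλ = atan2( sin θ sin δ cos φ₁ , cos δ − sin φ₁ sin φ₂ ) = atan2(0.007381, 0.934580) = 0.007897 rad = 0.4525°.
λ₂ = λ₁ + Δλ = 24.1622°.

latitude -13.5128°, longitude 24.1622°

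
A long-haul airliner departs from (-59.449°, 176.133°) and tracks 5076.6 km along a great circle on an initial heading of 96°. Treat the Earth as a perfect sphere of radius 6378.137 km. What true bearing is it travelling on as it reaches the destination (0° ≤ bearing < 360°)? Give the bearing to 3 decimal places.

final bearing 41.165°

δ = 5076.6/6378.137 = 0.795938 rad (45.6039°).
With φ₁ = -59.449° = -1.037581 rad and θ = 96° = 1.675516 rad:
Applying the spherical law of cosines for sides, sin φ₂ = sin φ₁ cos δ + cos φ₁ sin δ cos θ = -0.640457, so φ₂ = -39.826°.
Then Δλ = atan2(0.361205, 0.148069) = 1.181759 rad, from sin θ sin δ cos φ₁ over cos δ − sin φ₁ sin φ₂.
λ₂ = 176.133° + 67.710° = 243.843°, normalized to (−180°, 180°] → -116.157°.
The forward bearing on arrival equals the back-azimuth from the destination plus 180°.
Back-azimuth from P₂ (-39.826°, -116.157°) to P₁ (-59.449°, 176.133°), with Δλ' = λ₁ − λ₂ = 292.290°: atan2( sin Δλ' cos φ₁ , cos φ₂ sin φ₁ − sin φ₂ cos φ₁ cos Δλ' ) = 221.165°.
Final bearing = (221.165° + 180°) mod 360° = 41.165°.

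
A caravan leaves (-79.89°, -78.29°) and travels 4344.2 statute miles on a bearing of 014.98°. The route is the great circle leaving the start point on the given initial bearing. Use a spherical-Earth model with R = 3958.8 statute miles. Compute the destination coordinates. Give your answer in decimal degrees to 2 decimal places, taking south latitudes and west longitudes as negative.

The arc subtends δ = 4344.2/3958.8 = 1.097353 rad at the centre.
Start latitude φ₁ = -1.394344 rad; initial bearing θ = 0.261450 rad.
Applying the spherical law of cosines for sides, sin φ₂ = sin φ₁ cos δ + cos φ₁ sin δ cos θ = -0.297953, so φ₂ = -17.33°.
Then Δλ = atan2(0.040383, 0.162627) = 0.243392 rad, from sin θ sin δ cos φ₁ over cos δ − sin φ₁ sin φ₂.
Hence λ₂ = -78.29° + 13.95° = -64.34°.

latitude -17.33°, longitude -64.34°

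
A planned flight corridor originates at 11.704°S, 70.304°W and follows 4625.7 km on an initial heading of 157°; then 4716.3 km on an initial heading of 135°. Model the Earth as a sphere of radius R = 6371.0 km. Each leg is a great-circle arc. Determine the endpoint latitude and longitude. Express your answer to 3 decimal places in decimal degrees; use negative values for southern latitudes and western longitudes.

latitude -60.366°, longitude 27.496°

Apply the spherical direct solution leg by leg, carrying full precision between legs.
Leg 1: from (-11.704°, -70.304°), δ = 4625.7/6371 = 0.726056 rad, θ = 157° → φ = -48.602°, λ = -47.207°.
Leg 2: from (-48.602°, -47.207°), δ = 4716.3/6371 = 0.740276 rad, θ = 135° → φ = -60.366°, λ = 27.496°.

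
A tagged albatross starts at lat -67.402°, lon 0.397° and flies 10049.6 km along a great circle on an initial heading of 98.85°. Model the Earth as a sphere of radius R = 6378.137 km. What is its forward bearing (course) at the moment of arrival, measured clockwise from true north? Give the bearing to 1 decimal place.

final bearing 22.3°

Central angle δ = d/R = 1.575633 rad.
With φ₁ = -67.402° = -1.176387 rad and θ = 98.85° = 1.725258 rad:
sin φ₂ = sin φ₁ cos δ + cos φ₁ sin δ cos θ = (-0.923224)(-0.004836) + (0.384263)(0.999988)(-0.153848) = -0.054653
φ₂ = asin(-0.054653) = -0.054680 rad = -3.133°.
Then Δλ = atan2(0.379684, -0.055293) = 1.715408 rad, from sin θ sin δ cos φ₁ over cos δ − sin φ₁ sin φ₂.
λ₂ = λ₁ + Δλ = 98.683°.
The forward bearing on arrival equals the back-azimuth from the destination plus 180°.
Back-azimuth from P₂ (-3.1°, 98.7°) to P₁ (-67.4°, 0.4°), with Δλ' = λ₁ − λ₂ = -98.3°: atan2( sin Δλ' cos φ₁ , cos φ₂ sin φ₁ − sin φ₂ cos φ₁ cos Δλ' ) = 202.3°.
Final bearing = (202.3° + 180°) mod 360° = 22.3°.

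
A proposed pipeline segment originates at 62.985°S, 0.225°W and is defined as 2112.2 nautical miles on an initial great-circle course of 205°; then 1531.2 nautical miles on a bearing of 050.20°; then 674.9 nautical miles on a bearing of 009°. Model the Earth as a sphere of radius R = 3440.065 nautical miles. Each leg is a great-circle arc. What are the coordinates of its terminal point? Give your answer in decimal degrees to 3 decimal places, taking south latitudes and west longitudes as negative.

Apply the spherical direct solution leg by leg, carrying full precision between legs.
Leg 1: from (-62.985°, -0.225°), δ = 2112.2/3440.065 = 0.614000 rad, θ = 205° → φ = -74.872°, λ = -111.320°.
Leg 2: from (-74.872°, -111.320°), δ = 1531.2/3440.065 = 0.445108 rad, θ = 50.2° → φ = -53.069°, λ = -77.916°.
Leg 3: from (-53.069°, -77.916°), δ = 674.9/3440.065 = 0.196188 rad, θ = 9° → φ = -41.939°, λ = -75.567°.

latitude -41.939°, longitude -75.567°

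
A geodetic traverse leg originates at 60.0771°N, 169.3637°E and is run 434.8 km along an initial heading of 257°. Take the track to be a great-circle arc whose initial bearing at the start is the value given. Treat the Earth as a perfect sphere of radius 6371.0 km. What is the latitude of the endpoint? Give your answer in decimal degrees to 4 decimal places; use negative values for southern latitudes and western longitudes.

latitude 58.9845°

Central angle δ = d/R = 0.068247 rad.
Start latitude φ₁ = 1.048543 rad; initial bearing θ = 4.485496 rad.
sin φ₂ = sin φ₁ cos δ + cos φ₁ sin δ cos θ = (0.866697)(0.997672) + (0.498834)(0.068194)(-0.224951) = 0.857028
φ₂ = asin(0.857028) = 1.029473 rad = 58.9845°.
Δλ = atan2( sin θ sin δ cos φ₁ , cos δ − sin φ₁ sin φ₂ ) = atan2(-0.033146, 0.254888) = -0.129314 rad = -7.4091°.
λ₂ = λ₁ + Δλ = 161.9546°.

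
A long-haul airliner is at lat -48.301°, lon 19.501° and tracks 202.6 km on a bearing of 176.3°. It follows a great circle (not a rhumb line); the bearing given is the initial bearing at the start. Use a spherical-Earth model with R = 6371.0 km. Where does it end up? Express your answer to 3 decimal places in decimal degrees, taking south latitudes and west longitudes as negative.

Angular distance δ = d/R = 202.6 / 6371 = 0.031800 rad.
Start latitude φ₁ = -0.843011 rad; initial bearing θ = 3.077015 rad.
Destination latitude: φ₂ = arcsin( sin φ₁ cos δ + cos φ₁ sin δ cos θ ) = arcsin(-0.767379) = -50.119°.
Δλ = atan2( sin θ sin δ cos φ₁ , cos δ − sin φ₁ sin φ₂ ) = atan2(0.001365, 0.426531) = 0.003200 rad = 0.183°.
λ₂ = λ₁ + Δλ = 19.684°.

latitude -50.119°, longitude 19.684°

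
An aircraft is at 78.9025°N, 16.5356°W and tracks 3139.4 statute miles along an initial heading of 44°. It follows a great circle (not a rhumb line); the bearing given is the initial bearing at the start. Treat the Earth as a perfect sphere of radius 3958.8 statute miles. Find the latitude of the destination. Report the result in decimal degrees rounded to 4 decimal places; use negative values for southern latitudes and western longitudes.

Angular distance δ = d/R = 3139.4 / 3958.8 = 0.793018 rad.
Start latitude φ₁ = 1.377108 rad; initial bearing θ = 0.767945 rad.
sin φ₂ = sin φ₁ cos δ + cos φ₁ sin δ cos θ = (0.981301)(0.701698) + (0.192479)(0.712474)(0.719340) = 0.787225
φ₂ = asin(0.787225) = 0.906296 rad = 51.9269°.
Then Δλ = atan2(0.095263, -0.070806) = 2.209978 rad, from sin θ sin δ cos φ₁ over cos δ − sin φ₁ sin φ₂.
λ₂ = -16.5356° + 126.6224° = 110.0868°.

latitude 51.9269°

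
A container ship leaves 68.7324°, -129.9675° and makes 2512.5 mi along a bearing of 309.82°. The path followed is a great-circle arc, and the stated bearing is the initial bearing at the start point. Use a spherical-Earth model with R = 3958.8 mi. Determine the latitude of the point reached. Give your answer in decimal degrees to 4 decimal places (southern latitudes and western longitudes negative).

δ = 2512.5/3958.8 = 0.634662 rad (36.3635°).
Start latitude φ₁ = 1.199607 rad; initial bearing θ = 5.407379 rad.
Applying the spherical law of cosines for sides, sin φ₂ = sin φ₁ cos δ + cos φ₁ sin δ cos θ = 0.888151, so φ₂ = 62.6418°.
Then Δλ = atan2(-0.165180, -0.022392) = -1.705539 rad, from sin θ sin δ cos φ₁ over cos δ − sin φ₁ sin φ₂.
λ₂ = -129.9675° + -97.7202° = -227.6877°, normalized to (−180°, 180°] → 132.3123°.

latitude 62.6418°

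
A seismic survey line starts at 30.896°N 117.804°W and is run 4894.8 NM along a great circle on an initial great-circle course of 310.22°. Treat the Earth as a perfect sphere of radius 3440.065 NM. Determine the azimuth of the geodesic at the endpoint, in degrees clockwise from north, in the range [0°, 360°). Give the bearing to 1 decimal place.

Angular distance δ = d/R = 4894.8 / 3440.065 = 1.422880 rad.
With φ₁ = 30.896° = 0.539237 rad and θ = 310.22° = 5.414360 rad:
Destination latitude: φ₂ = arcsin( sin φ₁ cos δ + cos φ₁ sin δ cos θ ) = arcsin(0.623721) = 38.588°.
Then Δλ = atan2(-0.648066, -0.172892) = -1.831506 rad, from sin θ sin δ cos φ₁ over cos δ − sin φ₁ sin φ₂.
λ₂ = -117.804° + -104.938° = -222.742°, normalized to (−180°, 180°] → 137.258°.
The forward bearing on arrival equals the back-azimuth from the destination plus 180°.
Back-azimuth from P₂ (38.6°, 137.3°) to P₁ (30.9°, -117.8°), with Δλ' = λ₁ − λ₂ = -255.1°: atan2( sin Δλ' cos φ₁ , cos φ₂ sin φ₁ − sin φ₂ cos φ₁ cos Δλ' ) = 57.0°.
Final bearing = (57.0° + 180°) mod 360° = 237.0°.

final bearing 237.0°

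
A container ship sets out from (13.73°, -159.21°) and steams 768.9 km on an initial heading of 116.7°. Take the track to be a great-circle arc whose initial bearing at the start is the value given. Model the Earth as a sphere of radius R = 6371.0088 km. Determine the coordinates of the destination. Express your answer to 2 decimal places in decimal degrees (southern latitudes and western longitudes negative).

The arc subtends δ = 768.9/6371.0088 = 0.120687 rad at the centre.
Converting: φ₁ = 0.239634 rad, θ = 2.036799 rad.
Destination latitude: φ₂ = arcsin( sin φ₁ cos δ + cos φ₁ sin δ cos θ ) = arcsin(0.183071) = 10.55°.
Δλ = atan2( sin θ sin δ cos φ₁ , cos δ − sin φ₁ sin φ₂ ) = atan2(0.104484, 0.949275) = 0.109625 rad = 6.28°.
Hence λ₂ = -159.21° + 6.28° = -152.93°.

latitude 10.55°, longitude -152.93°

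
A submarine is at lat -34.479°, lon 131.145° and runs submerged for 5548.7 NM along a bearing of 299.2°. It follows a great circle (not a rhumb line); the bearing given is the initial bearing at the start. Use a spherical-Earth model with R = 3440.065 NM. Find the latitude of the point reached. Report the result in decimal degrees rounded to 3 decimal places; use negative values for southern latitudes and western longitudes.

Central angle δ = d/R = 1.612964 rad.
Converting: φ₁ = -0.601772 rad, θ = 5.222025 rad.
Applying the spherical law of cosines for sides, sin φ₂ = sin φ₁ cos δ + cos φ₁ sin δ cos θ = 0.425666, so φ₂ = 25.193°.
Δλ = atan2( sin θ sin δ cos φ₁ , cos δ − sin φ₁ sin φ₂ ) = atan2(-0.718939, 0.198816) = -1.300998 rad = -74.542°.
λ₂ = 131.145° + -74.542° = 56.603°.

latitude 25.193°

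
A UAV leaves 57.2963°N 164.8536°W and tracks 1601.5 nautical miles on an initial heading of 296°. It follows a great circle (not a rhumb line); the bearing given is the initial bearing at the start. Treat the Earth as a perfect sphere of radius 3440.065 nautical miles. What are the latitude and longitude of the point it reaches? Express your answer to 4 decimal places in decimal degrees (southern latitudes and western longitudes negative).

The arc subtends δ = 1601.5/3440.065 = 0.465544 rad at the centre.
With φ₁ = 57.2963° = 1.000009 rad and θ = 296° = 5.166175 rad:
Applying the spherical law of cosines for sides, sin φ₂ = sin φ₁ cos δ + cos φ₁ sin δ cos θ = 0.858248, so φ₂ = 59.1204°.
Then Δλ = atan2(-0.217996, 0.171383) = -0.904543 rad, from sin θ sin δ cos φ₁ over cos δ − sin φ₁ sin φ₂.
λ₂ = -164.8536° + -51.8265° = -216.6801°, normalized to (−180°, 180°] → 143.3199°.

latitude 59.1204°, longitude 143.3199°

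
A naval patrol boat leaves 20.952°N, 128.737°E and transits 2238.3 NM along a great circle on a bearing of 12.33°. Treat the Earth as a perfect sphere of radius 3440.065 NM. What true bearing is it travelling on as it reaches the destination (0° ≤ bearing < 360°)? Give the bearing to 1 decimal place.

final bearing 21.4°

The arc subtends δ = 2238.3/3440.065 = 0.650656 rad at the centre.
With φ₁ = 20.952° = 0.365681 rad and θ = 12.33° = 0.215199 rad:
sin φ₂ = sin φ₁ cos δ + cos φ₁ sin δ cos θ = (0.357586)(0.795686) + (0.933880)(0.605709)(0.976934) = 0.837138
φ₂ = asin(0.837138) = 0.992030 rad = 56.839°.
For the longitude increment, Δλ = atan2( sin θ sin δ cos φ₁, cos δ − sin φ₁ sin φ₂ ) = atan2(0.120792, 0.496338) = 13.678°.
Hence λ₂ = 128.737° + 13.678° = 142.415°.
The forward bearing on arrival equals the back-azimuth from the destination plus 180°.
Back-azimuth from P₂ (56.8°, 142.4°) to P₁ (21.0°, 128.7°), with Δλ' = λ₁ − λ₂ = -13.7°: atan2( sin Δλ' cos φ₁ , cos φ₂ sin φ₁ − sin φ₂ cos φ₁ cos Δλ' ) = 201.4°.
Final bearing = (201.4° + 180°) mod 360° = 21.4°.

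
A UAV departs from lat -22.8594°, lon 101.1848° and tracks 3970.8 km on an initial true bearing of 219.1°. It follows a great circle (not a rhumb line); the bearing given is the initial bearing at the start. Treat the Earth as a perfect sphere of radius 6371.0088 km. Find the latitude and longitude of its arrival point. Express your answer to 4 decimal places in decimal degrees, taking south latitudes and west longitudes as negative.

latitude -47.1235°, longitude 68.4321°

Central angle δ = d/R = 0.623261 rad.
Start latitude φ₁ = -0.398972 rad; initial bearing θ = 3.824016 rad.
Destination latitude: φ₂ = arcsin( sin φ₁ cos δ + cos φ₁ sin δ cos θ ) = arcsin(-0.732822) = -47.1235°.
For the longitude increment, Δλ = atan2( sin θ sin δ cos φ₁, cos δ − sin φ₁ sin φ₂ ) = atan2(-0.339205, 0.527299) = -32.7527°.
λ₂ = λ₁ + Δλ = 68.4321°.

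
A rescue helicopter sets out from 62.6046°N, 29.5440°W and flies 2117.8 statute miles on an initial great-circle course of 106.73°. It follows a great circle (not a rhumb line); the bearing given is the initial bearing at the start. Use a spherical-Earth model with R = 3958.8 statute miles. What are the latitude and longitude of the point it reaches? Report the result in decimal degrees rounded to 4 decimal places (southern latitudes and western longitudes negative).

latitude 44.1296°, longitude 13.3156°

δ = 2117.8/3958.8 = 0.534960 rad (30.6510°).
Start latitude φ₁ = 1.092656 rad; initial bearing θ = 1.862790 rad.
Applying the spherical law of cosines for sides, sin φ₂ = sin φ₁ cos δ + cos φ₁ sin δ cos θ = 0.696284, so φ₂ = 44.1296°.
For the longitude increment, Δλ = atan2( sin θ sin δ cos φ₁, cos δ − sin φ₁ sin φ₂ ) = atan2(0.224647, 0.242092) = 42.8596°.
Hence λ₂ = -29.5440° + 42.8596° = 13.3156°.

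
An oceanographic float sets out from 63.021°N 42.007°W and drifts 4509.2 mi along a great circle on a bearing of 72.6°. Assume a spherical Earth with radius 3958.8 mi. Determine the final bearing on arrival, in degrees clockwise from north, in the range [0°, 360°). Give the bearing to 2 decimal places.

final bearing 150.09°

The arc subtends δ = 4509.2/3958.8 = 1.139032 rad at the centre.
Converting: φ₁ = 1.099924 rad, θ = 1.267109 rad.
Destination latitude: φ₂ = arcsin( sin φ₁ cos δ + cos φ₁ sin δ cos θ ) = arcsin(0.496146) = 29.745°.
For the longitude increment, Δλ = atan2( sin θ sin δ cos φ₁, cos δ − sin φ₁ sin φ₂ ) = atan2(0.393176, -0.023678) = 93.446°.
λ₂ = -42.007° + 93.446° = 51.439°.
The forward bearing on arrival equals the back-azimuth from the destination plus 180°.
Back-azimuth from P₂ (29.75°, 51.44°) to P₁ (63.02°, -42.01°), with Δλ' = λ₁ − λ₂ = -93.45°: atan2( sin Δλ' cos φ₁ , cos φ₂ sin φ₁ − sin φ₂ cos φ₁ cos Δλ' ) = 330.09°.
Final bearing = (330.09° + 180°) mod 360° = 150.09°.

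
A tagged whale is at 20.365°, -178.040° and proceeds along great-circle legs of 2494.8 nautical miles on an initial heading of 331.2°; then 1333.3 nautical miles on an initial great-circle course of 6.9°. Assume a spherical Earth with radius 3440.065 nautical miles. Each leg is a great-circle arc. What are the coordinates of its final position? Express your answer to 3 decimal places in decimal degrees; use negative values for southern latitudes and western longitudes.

latitude 75.475°, longitude 159.772°

Apply the spherical direct solution leg by leg, carrying full precision between legs.
Leg 1: from (20.365°, -178.040°), δ = 2494.8/3440.065 = 0.725219 rad, θ = 331.2° → φ = 53.644°, λ = 149.341°.
Leg 2: from (53.644°, 149.341°), δ = 1333.3/3440.065 = 0.387580 rad, θ = 6.9° → φ = 75.475°, λ = 159.772°.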